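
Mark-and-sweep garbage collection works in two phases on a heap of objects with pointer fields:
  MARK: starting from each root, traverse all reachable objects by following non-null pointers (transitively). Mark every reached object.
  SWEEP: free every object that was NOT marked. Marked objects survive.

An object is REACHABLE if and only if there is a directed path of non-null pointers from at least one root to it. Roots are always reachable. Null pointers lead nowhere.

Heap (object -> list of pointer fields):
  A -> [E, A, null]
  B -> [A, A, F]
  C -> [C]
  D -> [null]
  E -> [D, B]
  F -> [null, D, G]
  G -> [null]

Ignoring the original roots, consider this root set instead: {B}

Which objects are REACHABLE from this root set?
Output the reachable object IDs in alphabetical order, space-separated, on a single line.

Answer: A B D E F G

Derivation:
Roots: B
Mark B: refs=A A F, marked=B
Mark A: refs=E A null, marked=A B
Mark F: refs=null D G, marked=A B F
Mark E: refs=D B, marked=A B E F
Mark D: refs=null, marked=A B D E F
Mark G: refs=null, marked=A B D E F G
Unmarked (collected): C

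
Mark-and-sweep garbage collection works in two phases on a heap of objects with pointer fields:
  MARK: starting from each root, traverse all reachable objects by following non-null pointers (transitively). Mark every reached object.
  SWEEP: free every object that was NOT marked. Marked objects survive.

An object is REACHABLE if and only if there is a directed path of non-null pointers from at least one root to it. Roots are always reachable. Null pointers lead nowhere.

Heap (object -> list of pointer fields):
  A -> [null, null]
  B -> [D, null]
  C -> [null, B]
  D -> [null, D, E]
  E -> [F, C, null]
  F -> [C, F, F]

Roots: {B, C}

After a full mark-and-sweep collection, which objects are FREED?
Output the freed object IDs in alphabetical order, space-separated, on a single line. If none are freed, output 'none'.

Answer: A

Derivation:
Roots: B C
Mark B: refs=D null, marked=B
Mark C: refs=null B, marked=B C
Mark D: refs=null D E, marked=B C D
Mark E: refs=F C null, marked=B C D E
Mark F: refs=C F F, marked=B C D E F
Unmarked (collected): A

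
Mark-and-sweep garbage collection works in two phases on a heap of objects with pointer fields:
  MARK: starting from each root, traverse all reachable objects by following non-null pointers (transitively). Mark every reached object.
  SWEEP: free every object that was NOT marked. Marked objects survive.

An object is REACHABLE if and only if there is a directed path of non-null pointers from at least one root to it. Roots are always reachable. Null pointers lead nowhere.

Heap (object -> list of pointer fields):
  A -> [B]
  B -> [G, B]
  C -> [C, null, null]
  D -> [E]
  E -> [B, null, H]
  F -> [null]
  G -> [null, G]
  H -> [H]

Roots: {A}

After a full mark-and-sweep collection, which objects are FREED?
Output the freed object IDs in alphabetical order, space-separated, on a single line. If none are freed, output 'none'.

Answer: C D E F H

Derivation:
Roots: A
Mark A: refs=B, marked=A
Mark B: refs=G B, marked=A B
Mark G: refs=null G, marked=A B G
Unmarked (collected): C D E F H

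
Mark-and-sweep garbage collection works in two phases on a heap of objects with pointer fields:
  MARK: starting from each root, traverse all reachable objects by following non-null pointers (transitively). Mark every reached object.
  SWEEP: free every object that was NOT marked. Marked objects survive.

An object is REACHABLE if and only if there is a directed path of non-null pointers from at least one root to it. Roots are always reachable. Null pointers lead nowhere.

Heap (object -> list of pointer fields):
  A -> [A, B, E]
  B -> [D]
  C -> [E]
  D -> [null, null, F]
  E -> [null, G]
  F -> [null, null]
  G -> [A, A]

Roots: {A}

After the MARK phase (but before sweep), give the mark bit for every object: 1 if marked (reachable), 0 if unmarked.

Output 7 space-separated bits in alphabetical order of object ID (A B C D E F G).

Roots: A
Mark A: refs=A B E, marked=A
Mark B: refs=D, marked=A B
Mark E: refs=null G, marked=A B E
Mark D: refs=null null F, marked=A B D E
Mark G: refs=A A, marked=A B D E G
Mark F: refs=null null, marked=A B D E F G
Unmarked (collected): C

Answer: 1 1 0 1 1 1 1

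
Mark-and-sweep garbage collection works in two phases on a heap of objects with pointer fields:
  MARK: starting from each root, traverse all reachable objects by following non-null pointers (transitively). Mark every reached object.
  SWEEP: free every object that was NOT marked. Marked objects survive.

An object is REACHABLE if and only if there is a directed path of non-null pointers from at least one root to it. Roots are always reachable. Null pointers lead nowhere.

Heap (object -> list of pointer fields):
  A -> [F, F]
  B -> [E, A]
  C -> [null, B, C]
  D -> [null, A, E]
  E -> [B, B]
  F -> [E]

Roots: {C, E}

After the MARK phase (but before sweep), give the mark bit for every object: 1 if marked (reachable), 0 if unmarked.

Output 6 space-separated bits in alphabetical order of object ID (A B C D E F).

Roots: C E
Mark C: refs=null B C, marked=C
Mark E: refs=B B, marked=C E
Mark B: refs=E A, marked=B C E
Mark A: refs=F F, marked=A B C E
Mark F: refs=E, marked=A B C E F
Unmarked (collected): D

Answer: 1 1 1 0 1 1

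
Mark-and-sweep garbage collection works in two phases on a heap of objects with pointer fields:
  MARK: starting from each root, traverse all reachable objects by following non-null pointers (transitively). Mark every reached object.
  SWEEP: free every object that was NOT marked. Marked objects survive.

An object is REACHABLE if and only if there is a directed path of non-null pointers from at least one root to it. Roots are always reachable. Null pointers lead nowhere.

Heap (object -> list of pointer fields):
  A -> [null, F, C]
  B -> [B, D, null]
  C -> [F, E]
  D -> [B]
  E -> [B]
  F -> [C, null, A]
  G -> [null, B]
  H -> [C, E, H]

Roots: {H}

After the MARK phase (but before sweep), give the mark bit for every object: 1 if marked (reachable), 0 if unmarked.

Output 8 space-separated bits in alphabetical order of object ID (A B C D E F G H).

Answer: 1 1 1 1 1 1 0 1

Derivation:
Roots: H
Mark H: refs=C E H, marked=H
Mark C: refs=F E, marked=C H
Mark E: refs=B, marked=C E H
Mark F: refs=C null A, marked=C E F H
Mark B: refs=B D null, marked=B C E F H
Mark A: refs=null F C, marked=A B C E F H
Mark D: refs=B, marked=A B C D E F H
Unmarked (collected): G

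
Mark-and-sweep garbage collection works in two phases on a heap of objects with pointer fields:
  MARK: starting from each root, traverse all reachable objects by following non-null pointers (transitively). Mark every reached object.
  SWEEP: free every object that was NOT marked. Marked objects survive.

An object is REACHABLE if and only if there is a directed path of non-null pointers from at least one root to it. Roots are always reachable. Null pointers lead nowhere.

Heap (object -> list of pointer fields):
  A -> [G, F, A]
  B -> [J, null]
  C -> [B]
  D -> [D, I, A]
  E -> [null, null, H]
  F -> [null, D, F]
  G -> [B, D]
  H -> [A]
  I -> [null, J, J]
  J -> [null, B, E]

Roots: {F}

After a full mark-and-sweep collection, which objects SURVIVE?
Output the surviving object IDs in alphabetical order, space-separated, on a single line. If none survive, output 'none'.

Answer: A B D E F G H I J

Derivation:
Roots: F
Mark F: refs=null D F, marked=F
Mark D: refs=D I A, marked=D F
Mark I: refs=null J J, marked=D F I
Mark A: refs=G F A, marked=A D F I
Mark J: refs=null B E, marked=A D F I J
Mark G: refs=B D, marked=A D F G I J
Mark B: refs=J null, marked=A B D F G I J
Mark E: refs=null null H, marked=A B D E F G I J
Mark H: refs=A, marked=A B D E F G H I J
Unmarked (collected): C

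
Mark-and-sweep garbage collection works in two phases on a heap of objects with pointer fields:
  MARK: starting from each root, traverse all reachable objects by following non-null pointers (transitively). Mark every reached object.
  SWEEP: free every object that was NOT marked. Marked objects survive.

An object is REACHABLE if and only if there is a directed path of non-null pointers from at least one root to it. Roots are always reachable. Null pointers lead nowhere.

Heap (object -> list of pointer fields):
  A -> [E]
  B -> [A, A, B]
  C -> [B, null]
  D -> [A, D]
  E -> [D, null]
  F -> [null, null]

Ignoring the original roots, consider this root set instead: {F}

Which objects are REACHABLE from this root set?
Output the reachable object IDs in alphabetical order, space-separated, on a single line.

Answer: F

Derivation:
Roots: F
Mark F: refs=null null, marked=F
Unmarked (collected): A B C D E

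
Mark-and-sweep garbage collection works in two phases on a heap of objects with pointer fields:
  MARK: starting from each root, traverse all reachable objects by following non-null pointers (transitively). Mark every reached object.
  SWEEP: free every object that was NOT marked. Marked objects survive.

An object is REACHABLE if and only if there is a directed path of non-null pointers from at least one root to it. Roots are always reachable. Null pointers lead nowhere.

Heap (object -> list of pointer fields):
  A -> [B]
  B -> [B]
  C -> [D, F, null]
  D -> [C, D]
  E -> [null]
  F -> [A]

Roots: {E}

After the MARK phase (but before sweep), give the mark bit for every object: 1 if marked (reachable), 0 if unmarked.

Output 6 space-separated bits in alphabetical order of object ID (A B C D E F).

Answer: 0 0 0 0 1 0

Derivation:
Roots: E
Mark E: refs=null, marked=E
Unmarked (collected): A B C D F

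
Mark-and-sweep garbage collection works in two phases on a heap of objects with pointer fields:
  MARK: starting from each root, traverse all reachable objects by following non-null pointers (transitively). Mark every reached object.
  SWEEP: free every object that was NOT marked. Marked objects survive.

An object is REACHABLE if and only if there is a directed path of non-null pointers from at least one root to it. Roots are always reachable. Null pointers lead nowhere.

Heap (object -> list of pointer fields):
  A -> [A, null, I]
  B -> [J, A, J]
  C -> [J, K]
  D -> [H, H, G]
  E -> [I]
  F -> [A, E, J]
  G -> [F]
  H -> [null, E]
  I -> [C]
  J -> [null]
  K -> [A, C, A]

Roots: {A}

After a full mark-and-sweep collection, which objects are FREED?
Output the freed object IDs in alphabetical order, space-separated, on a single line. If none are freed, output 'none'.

Answer: B D E F G H

Derivation:
Roots: A
Mark A: refs=A null I, marked=A
Mark I: refs=C, marked=A I
Mark C: refs=J K, marked=A C I
Mark J: refs=null, marked=A C I J
Mark K: refs=A C A, marked=A C I J K
Unmarked (collected): B D E F G H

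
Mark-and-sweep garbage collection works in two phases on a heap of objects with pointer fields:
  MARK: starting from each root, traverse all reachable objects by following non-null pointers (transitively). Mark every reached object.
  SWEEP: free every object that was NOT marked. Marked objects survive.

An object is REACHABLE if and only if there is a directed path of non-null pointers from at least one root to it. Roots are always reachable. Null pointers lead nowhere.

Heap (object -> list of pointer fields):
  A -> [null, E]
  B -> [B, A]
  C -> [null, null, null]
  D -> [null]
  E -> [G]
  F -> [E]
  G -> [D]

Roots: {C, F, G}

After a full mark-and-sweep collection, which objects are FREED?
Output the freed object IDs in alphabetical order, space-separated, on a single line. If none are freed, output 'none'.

Answer: A B

Derivation:
Roots: C F G
Mark C: refs=null null null, marked=C
Mark F: refs=E, marked=C F
Mark G: refs=D, marked=C F G
Mark E: refs=G, marked=C E F G
Mark D: refs=null, marked=C D E F G
Unmarked (collected): A B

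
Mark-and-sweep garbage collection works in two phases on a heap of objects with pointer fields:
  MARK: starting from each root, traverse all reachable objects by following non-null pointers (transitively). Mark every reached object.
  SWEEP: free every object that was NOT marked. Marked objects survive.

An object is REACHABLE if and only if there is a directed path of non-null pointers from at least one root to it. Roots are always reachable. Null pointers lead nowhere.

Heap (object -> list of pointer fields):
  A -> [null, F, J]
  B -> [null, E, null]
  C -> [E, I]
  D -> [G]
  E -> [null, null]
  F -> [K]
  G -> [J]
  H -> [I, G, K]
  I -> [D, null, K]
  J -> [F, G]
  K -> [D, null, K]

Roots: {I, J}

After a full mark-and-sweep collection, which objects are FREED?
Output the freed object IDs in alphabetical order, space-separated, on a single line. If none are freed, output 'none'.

Answer: A B C E H

Derivation:
Roots: I J
Mark I: refs=D null K, marked=I
Mark J: refs=F G, marked=I J
Mark D: refs=G, marked=D I J
Mark K: refs=D null K, marked=D I J K
Mark F: refs=K, marked=D F I J K
Mark G: refs=J, marked=D F G I J K
Unmarked (collected): A B C E H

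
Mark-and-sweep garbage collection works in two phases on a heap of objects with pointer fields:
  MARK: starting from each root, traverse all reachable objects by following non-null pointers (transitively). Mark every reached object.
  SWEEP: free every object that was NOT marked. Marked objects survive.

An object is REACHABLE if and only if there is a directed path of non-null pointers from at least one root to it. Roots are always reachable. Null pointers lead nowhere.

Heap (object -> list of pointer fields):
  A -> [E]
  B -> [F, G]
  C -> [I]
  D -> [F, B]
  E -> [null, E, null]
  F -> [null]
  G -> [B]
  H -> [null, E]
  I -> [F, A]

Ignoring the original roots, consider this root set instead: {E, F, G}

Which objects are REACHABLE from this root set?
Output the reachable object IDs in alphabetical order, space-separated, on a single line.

Answer: B E F G

Derivation:
Roots: E F G
Mark E: refs=null E null, marked=E
Mark F: refs=null, marked=E F
Mark G: refs=B, marked=E F G
Mark B: refs=F G, marked=B E F G
Unmarked (collected): A C D H I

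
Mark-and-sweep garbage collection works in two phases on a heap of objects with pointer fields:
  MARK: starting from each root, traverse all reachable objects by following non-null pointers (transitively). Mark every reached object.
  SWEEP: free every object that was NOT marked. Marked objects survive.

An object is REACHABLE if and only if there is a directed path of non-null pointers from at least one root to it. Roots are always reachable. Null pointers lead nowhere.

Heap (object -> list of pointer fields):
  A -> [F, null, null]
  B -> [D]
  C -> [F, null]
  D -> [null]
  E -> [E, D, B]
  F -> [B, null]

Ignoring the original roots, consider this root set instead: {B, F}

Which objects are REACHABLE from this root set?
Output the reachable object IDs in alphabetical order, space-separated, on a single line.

Answer: B D F

Derivation:
Roots: B F
Mark B: refs=D, marked=B
Mark F: refs=B null, marked=B F
Mark D: refs=null, marked=B D F
Unmarked (collected): A C E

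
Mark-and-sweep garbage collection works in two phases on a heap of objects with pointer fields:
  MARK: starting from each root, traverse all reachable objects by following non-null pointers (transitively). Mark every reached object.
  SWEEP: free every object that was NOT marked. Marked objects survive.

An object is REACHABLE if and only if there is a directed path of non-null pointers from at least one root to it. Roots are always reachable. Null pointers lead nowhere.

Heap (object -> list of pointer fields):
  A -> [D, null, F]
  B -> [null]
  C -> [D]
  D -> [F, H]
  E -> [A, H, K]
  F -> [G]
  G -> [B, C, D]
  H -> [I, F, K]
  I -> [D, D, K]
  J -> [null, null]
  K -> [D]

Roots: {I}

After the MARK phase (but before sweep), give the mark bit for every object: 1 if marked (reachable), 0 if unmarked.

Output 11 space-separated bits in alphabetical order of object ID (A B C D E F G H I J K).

Answer: 0 1 1 1 0 1 1 1 1 0 1

Derivation:
Roots: I
Mark I: refs=D D K, marked=I
Mark D: refs=F H, marked=D I
Mark K: refs=D, marked=D I K
Mark F: refs=G, marked=D F I K
Mark H: refs=I F K, marked=D F H I K
Mark G: refs=B C D, marked=D F G H I K
Mark B: refs=null, marked=B D F G H I K
Mark C: refs=D, marked=B C D F G H I K
Unmarked (collected): A E J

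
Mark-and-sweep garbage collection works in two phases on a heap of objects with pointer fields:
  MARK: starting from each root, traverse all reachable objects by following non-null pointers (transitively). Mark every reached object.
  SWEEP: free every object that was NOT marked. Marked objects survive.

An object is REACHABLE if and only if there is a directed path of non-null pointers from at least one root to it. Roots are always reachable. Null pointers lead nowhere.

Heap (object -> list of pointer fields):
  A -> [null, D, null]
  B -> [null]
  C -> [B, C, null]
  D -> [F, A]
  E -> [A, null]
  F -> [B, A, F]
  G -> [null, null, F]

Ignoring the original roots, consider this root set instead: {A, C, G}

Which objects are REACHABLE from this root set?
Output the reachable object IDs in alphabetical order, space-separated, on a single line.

Answer: A B C D F G

Derivation:
Roots: A C G
Mark A: refs=null D null, marked=A
Mark C: refs=B C null, marked=A C
Mark G: refs=null null F, marked=A C G
Mark D: refs=F A, marked=A C D G
Mark B: refs=null, marked=A B C D G
Mark F: refs=B A F, marked=A B C D F G
Unmarked (collected): E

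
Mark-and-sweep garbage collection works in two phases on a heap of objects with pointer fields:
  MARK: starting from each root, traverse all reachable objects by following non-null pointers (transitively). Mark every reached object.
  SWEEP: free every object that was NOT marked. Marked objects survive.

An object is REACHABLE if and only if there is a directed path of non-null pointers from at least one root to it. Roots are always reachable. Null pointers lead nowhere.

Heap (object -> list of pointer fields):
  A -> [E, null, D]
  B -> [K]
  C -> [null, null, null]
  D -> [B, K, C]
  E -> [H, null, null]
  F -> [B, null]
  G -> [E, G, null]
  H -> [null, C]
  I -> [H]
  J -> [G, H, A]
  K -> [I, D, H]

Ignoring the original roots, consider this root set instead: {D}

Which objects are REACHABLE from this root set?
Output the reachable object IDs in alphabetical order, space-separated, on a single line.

Roots: D
Mark D: refs=B K C, marked=D
Mark B: refs=K, marked=B D
Mark K: refs=I D H, marked=B D K
Mark C: refs=null null null, marked=B C D K
Mark I: refs=H, marked=B C D I K
Mark H: refs=null C, marked=B C D H I K
Unmarked (collected): A E F G J

Answer: B C D H I K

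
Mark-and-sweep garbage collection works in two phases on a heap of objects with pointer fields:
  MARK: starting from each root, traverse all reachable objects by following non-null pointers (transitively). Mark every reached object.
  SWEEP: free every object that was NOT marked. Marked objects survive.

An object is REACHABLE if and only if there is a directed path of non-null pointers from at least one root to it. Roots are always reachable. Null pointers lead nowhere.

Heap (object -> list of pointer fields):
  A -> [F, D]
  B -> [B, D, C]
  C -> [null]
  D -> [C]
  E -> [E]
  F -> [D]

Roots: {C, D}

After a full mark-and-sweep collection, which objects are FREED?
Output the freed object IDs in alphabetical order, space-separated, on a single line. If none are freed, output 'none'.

Answer: A B E F

Derivation:
Roots: C D
Mark C: refs=null, marked=C
Mark D: refs=C, marked=C D
Unmarked (collected): A B E F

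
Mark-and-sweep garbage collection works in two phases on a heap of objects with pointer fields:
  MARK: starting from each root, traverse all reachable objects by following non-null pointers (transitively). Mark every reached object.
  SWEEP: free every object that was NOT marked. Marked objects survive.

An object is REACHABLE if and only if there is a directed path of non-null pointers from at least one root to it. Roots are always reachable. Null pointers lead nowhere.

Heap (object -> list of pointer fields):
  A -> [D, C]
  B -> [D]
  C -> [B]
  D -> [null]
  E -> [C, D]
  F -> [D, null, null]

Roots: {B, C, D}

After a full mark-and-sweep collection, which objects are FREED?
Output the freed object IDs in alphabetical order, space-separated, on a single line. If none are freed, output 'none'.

Answer: A E F

Derivation:
Roots: B C D
Mark B: refs=D, marked=B
Mark C: refs=B, marked=B C
Mark D: refs=null, marked=B C D
Unmarked (collected): A E F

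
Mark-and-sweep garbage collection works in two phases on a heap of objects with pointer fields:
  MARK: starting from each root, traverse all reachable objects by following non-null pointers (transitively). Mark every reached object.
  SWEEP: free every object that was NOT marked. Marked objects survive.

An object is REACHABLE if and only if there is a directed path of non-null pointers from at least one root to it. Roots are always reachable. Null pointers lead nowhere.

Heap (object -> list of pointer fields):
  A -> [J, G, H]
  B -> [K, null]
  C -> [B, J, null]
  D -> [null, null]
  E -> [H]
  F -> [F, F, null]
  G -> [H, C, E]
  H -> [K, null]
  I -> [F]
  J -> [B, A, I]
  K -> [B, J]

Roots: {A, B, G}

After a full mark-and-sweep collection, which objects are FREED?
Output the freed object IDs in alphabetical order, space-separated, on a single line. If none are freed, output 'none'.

Answer: D

Derivation:
Roots: A B G
Mark A: refs=J G H, marked=A
Mark B: refs=K null, marked=A B
Mark G: refs=H C E, marked=A B G
Mark J: refs=B A I, marked=A B G J
Mark H: refs=K null, marked=A B G H J
Mark K: refs=B J, marked=A B G H J K
Mark C: refs=B J null, marked=A B C G H J K
Mark E: refs=H, marked=A B C E G H J K
Mark I: refs=F, marked=A B C E G H I J K
Mark F: refs=F F null, marked=A B C E F G H I J K
Unmarked (collected): D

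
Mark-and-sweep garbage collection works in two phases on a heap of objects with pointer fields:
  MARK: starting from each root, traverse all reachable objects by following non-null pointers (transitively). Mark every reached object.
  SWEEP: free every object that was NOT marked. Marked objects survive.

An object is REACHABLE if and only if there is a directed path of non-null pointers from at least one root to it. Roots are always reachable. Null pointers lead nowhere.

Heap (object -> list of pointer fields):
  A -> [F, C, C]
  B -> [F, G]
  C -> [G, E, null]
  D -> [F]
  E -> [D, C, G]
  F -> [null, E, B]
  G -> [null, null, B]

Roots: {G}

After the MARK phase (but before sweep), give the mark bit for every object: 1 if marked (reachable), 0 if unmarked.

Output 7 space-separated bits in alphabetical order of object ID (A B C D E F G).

Answer: 0 1 1 1 1 1 1

Derivation:
Roots: G
Mark G: refs=null null B, marked=G
Mark B: refs=F G, marked=B G
Mark F: refs=null E B, marked=B F G
Mark E: refs=D C G, marked=B E F G
Mark D: refs=F, marked=B D E F G
Mark C: refs=G E null, marked=B C D E F G
Unmarked (collected): A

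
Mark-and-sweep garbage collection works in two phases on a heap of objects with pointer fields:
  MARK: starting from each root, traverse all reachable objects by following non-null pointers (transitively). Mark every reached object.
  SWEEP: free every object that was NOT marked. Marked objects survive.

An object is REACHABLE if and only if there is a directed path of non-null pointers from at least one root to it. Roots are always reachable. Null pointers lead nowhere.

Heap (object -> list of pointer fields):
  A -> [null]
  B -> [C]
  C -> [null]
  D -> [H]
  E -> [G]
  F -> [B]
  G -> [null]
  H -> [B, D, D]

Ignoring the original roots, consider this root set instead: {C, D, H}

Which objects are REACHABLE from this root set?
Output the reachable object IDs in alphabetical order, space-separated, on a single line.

Roots: C D H
Mark C: refs=null, marked=C
Mark D: refs=H, marked=C D
Mark H: refs=B D D, marked=C D H
Mark B: refs=C, marked=B C D H
Unmarked (collected): A E F G

Answer: B C D H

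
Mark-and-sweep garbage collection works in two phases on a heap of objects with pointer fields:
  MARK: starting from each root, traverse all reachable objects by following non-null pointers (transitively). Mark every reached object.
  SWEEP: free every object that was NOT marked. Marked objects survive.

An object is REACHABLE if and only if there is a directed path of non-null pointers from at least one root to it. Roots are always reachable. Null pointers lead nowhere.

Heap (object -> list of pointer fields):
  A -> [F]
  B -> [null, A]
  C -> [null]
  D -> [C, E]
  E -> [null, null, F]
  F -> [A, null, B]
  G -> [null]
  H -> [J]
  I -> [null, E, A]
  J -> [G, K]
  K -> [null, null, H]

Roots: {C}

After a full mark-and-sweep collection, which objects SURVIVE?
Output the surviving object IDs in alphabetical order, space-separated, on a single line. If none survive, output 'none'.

Roots: C
Mark C: refs=null, marked=C
Unmarked (collected): A B D E F G H I J K

Answer: C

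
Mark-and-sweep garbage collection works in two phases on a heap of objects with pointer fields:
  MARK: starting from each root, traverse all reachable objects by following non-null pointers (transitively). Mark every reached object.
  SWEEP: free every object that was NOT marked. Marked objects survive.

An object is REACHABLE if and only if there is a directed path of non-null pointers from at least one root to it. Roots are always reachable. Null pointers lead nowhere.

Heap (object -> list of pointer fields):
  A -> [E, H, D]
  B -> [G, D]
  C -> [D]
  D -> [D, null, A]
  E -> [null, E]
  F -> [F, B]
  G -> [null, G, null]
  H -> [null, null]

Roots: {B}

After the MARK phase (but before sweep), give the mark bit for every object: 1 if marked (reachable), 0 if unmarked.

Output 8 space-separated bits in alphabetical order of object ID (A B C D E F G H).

Roots: B
Mark B: refs=G D, marked=B
Mark G: refs=null G null, marked=B G
Mark D: refs=D null A, marked=B D G
Mark A: refs=E H D, marked=A B D G
Mark E: refs=null E, marked=A B D E G
Mark H: refs=null null, marked=A B D E G H
Unmarked (collected): C F

Answer: 1 1 0 1 1 0 1 1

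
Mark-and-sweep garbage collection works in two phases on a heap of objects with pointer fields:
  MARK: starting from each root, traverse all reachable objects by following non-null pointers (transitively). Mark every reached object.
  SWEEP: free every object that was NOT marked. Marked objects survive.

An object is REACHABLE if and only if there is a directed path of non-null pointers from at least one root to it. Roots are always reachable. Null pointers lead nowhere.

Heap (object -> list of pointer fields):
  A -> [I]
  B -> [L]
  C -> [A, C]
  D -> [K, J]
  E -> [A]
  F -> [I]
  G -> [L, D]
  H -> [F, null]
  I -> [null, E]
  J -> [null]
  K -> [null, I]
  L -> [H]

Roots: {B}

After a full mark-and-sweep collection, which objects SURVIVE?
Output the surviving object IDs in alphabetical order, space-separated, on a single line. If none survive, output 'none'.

Roots: B
Mark B: refs=L, marked=B
Mark L: refs=H, marked=B L
Mark H: refs=F null, marked=B H L
Mark F: refs=I, marked=B F H L
Mark I: refs=null E, marked=B F H I L
Mark E: refs=A, marked=B E F H I L
Mark A: refs=I, marked=A B E F H I L
Unmarked (collected): C D G J K

Answer: A B E F H I L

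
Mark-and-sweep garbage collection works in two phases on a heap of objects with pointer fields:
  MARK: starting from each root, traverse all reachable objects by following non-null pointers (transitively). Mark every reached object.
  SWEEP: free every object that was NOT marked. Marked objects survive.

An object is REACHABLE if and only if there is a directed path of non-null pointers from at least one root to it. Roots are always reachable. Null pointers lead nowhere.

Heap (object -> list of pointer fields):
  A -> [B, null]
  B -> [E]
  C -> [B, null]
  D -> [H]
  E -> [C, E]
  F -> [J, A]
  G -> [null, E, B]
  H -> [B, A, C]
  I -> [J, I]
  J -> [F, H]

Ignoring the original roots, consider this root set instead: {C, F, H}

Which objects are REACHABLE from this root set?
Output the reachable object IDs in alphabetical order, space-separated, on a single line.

Roots: C F H
Mark C: refs=B null, marked=C
Mark F: refs=J A, marked=C F
Mark H: refs=B A C, marked=C F H
Mark B: refs=E, marked=B C F H
Mark J: refs=F H, marked=B C F H J
Mark A: refs=B null, marked=A B C F H J
Mark E: refs=C E, marked=A B C E F H J
Unmarked (collected): D G I

Answer: A B C E F H J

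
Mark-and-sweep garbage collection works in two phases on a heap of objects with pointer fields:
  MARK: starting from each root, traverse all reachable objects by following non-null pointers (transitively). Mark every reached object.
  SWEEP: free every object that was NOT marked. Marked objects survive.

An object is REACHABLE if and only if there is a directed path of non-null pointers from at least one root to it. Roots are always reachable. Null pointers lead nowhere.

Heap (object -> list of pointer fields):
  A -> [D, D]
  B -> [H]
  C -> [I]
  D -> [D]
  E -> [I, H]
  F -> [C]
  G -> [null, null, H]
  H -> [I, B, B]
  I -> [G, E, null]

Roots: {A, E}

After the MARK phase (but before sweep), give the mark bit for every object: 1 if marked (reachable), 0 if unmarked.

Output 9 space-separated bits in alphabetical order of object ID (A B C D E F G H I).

Roots: A E
Mark A: refs=D D, marked=A
Mark E: refs=I H, marked=A E
Mark D: refs=D, marked=A D E
Mark I: refs=G E null, marked=A D E I
Mark H: refs=I B B, marked=A D E H I
Mark G: refs=null null H, marked=A D E G H I
Mark B: refs=H, marked=A B D E G H I
Unmarked (collected): C F

Answer: 1 1 0 1 1 0 1 1 1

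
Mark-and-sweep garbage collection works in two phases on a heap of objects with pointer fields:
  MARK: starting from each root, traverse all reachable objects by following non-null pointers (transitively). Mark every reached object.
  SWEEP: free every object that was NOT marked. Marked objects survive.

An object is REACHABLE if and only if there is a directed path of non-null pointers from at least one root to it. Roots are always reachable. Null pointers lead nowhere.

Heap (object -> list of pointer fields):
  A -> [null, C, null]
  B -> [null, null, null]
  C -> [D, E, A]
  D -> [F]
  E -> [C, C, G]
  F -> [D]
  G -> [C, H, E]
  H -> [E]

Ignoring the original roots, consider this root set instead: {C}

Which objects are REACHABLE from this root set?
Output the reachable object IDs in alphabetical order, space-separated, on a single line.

Answer: A C D E F G H

Derivation:
Roots: C
Mark C: refs=D E A, marked=C
Mark D: refs=F, marked=C D
Mark E: refs=C C G, marked=C D E
Mark A: refs=null C null, marked=A C D E
Mark F: refs=D, marked=A C D E F
Mark G: refs=C H E, marked=A C D E F G
Mark H: refs=E, marked=A C D E F G H
Unmarked (collected): B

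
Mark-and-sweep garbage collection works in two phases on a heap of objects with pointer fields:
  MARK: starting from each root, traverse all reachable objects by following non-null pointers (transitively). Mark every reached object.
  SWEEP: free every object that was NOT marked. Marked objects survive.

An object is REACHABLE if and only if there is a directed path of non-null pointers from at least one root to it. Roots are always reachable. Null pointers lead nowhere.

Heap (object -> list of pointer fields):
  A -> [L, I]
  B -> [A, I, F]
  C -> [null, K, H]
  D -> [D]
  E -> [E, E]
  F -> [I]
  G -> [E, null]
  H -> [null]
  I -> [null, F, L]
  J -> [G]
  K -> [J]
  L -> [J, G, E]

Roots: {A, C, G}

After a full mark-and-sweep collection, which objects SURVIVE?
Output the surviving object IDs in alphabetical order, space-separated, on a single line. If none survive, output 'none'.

Answer: A C E F G H I J K L

Derivation:
Roots: A C G
Mark A: refs=L I, marked=A
Mark C: refs=null K H, marked=A C
Mark G: refs=E null, marked=A C G
Mark L: refs=J G E, marked=A C G L
Mark I: refs=null F L, marked=A C G I L
Mark K: refs=J, marked=A C G I K L
Mark H: refs=null, marked=A C G H I K L
Mark E: refs=E E, marked=A C E G H I K L
Mark J: refs=G, marked=A C E G H I J K L
Mark F: refs=I, marked=A C E F G H I J K L
Unmarked (collected): B D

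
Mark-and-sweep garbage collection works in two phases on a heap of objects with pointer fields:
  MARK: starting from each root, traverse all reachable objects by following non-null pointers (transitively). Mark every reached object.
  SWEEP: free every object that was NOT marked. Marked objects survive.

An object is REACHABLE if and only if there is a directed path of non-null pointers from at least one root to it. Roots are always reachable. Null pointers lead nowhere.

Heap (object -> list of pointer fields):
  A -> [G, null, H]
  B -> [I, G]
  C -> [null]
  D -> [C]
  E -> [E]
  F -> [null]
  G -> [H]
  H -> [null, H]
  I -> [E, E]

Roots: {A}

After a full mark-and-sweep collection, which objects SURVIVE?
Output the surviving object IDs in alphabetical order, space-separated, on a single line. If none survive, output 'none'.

Answer: A G H

Derivation:
Roots: A
Mark A: refs=G null H, marked=A
Mark G: refs=H, marked=A G
Mark H: refs=null H, marked=A G H
Unmarked (collected): B C D E F I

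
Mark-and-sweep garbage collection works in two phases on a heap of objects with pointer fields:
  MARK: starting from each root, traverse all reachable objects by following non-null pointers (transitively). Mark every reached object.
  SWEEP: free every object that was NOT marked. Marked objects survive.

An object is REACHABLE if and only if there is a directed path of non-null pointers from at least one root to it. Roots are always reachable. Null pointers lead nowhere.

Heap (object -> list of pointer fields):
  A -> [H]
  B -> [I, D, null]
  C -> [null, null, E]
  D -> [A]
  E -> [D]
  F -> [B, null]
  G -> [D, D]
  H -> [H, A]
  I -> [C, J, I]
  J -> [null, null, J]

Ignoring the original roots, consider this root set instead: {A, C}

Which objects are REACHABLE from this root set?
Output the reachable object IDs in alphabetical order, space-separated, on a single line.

Answer: A C D E H

Derivation:
Roots: A C
Mark A: refs=H, marked=A
Mark C: refs=null null E, marked=A C
Mark H: refs=H A, marked=A C H
Mark E: refs=D, marked=A C E H
Mark D: refs=A, marked=A C D E H
Unmarked (collected): B F G I J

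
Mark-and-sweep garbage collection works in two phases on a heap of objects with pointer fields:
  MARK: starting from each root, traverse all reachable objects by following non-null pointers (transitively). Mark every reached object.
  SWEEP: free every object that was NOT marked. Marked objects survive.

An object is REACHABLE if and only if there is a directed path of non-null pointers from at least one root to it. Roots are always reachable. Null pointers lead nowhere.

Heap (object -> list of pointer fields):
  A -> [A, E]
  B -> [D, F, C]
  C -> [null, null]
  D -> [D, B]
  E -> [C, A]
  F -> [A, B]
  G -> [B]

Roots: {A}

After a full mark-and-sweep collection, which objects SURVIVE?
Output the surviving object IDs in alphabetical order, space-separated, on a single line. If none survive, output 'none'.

Roots: A
Mark A: refs=A E, marked=A
Mark E: refs=C A, marked=A E
Mark C: refs=null null, marked=A C E
Unmarked (collected): B D F G

Answer: A C E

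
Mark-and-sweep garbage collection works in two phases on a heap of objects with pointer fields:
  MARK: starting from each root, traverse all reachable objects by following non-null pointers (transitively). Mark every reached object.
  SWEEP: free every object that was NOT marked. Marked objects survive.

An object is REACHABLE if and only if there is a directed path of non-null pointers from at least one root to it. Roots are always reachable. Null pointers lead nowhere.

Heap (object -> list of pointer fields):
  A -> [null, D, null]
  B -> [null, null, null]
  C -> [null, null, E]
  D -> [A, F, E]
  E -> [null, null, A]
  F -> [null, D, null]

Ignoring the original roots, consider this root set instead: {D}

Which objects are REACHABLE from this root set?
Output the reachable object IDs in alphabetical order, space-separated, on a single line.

Answer: A D E F

Derivation:
Roots: D
Mark D: refs=A F E, marked=D
Mark A: refs=null D null, marked=A D
Mark F: refs=null D null, marked=A D F
Mark E: refs=null null A, marked=A D E F
Unmarked (collected): B C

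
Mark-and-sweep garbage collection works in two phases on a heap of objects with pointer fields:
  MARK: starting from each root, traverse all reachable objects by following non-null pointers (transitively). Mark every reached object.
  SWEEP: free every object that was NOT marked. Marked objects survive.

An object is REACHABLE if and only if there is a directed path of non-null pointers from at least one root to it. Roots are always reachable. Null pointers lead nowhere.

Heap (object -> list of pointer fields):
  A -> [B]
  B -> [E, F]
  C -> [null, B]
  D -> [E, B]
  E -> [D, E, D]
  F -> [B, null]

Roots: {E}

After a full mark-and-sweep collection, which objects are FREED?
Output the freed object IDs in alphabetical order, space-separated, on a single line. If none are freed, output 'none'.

Roots: E
Mark E: refs=D E D, marked=E
Mark D: refs=E B, marked=D E
Mark B: refs=E F, marked=B D E
Mark F: refs=B null, marked=B D E F
Unmarked (collected): A C

Answer: A C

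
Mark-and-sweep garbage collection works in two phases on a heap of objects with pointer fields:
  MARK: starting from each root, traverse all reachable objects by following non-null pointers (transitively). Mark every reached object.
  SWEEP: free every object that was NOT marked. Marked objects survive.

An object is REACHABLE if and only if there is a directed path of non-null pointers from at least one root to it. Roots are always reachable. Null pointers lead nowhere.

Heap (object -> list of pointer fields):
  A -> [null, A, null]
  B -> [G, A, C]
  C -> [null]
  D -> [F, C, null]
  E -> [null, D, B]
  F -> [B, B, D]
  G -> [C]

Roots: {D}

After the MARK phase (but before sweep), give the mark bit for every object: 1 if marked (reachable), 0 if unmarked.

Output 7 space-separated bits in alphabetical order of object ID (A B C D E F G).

Answer: 1 1 1 1 0 1 1

Derivation:
Roots: D
Mark D: refs=F C null, marked=D
Mark F: refs=B B D, marked=D F
Mark C: refs=null, marked=C D F
Mark B: refs=G A C, marked=B C D F
Mark G: refs=C, marked=B C D F G
Mark A: refs=null A null, marked=A B C D F G
Unmarked (collected): E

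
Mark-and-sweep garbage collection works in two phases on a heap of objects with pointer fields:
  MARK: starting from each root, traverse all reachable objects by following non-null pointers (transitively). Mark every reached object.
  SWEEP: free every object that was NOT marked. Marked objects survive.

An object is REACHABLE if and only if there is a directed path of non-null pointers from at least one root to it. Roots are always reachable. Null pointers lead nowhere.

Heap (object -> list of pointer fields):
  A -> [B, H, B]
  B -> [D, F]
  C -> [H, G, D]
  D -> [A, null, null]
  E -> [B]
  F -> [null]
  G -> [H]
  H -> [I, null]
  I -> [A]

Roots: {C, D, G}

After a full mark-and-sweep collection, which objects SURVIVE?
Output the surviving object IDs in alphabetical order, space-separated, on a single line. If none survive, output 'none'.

Roots: C D G
Mark C: refs=H G D, marked=C
Mark D: refs=A null null, marked=C D
Mark G: refs=H, marked=C D G
Mark H: refs=I null, marked=C D G H
Mark A: refs=B H B, marked=A C D G H
Mark I: refs=A, marked=A C D G H I
Mark B: refs=D F, marked=A B C D G H I
Mark F: refs=null, marked=A B C D F G H I
Unmarked (collected): E

Answer: A B C D F G H I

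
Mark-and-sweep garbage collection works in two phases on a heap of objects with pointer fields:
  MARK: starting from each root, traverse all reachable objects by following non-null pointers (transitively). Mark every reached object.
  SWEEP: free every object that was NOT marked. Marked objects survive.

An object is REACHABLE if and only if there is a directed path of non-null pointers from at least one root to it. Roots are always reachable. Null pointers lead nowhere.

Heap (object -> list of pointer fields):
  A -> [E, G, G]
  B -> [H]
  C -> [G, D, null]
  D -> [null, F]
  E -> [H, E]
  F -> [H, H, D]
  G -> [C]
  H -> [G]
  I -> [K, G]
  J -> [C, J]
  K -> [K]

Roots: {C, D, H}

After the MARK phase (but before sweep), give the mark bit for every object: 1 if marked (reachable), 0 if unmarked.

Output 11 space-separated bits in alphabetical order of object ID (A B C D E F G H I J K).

Roots: C D H
Mark C: refs=G D null, marked=C
Mark D: refs=null F, marked=C D
Mark H: refs=G, marked=C D H
Mark G: refs=C, marked=C D G H
Mark F: refs=H H D, marked=C D F G H
Unmarked (collected): A B E I J K

Answer: 0 0 1 1 0 1 1 1 0 0 0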